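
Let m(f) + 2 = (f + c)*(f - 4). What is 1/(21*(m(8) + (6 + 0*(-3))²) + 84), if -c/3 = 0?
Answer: 1/1470 ≈ 0.00068027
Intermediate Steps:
c = 0 (c = -3*0 = 0)
m(f) = -2 + f*(-4 + f) (m(f) = -2 + (f + 0)*(f - 4) = -2 + f*(-4 + f))
1/(21*(m(8) + (6 + 0*(-3))²) + 84) = 1/(21*((-2 + 8² - 4*8) + (6 + 0*(-3))²) + 84) = 1/(21*((-2 + 64 - 32) + (6 + 0)²) + 84) = 1/(21*(30 + 6²) + 84) = 1/(21*(30 + 36) + 84) = 1/(21*66 + 84) = 1/(1386 + 84) = 1/1470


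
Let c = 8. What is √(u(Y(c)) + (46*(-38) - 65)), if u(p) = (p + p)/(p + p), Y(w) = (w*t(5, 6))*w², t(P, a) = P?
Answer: 2*I*√453 ≈ 42.568*I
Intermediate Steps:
Y(w) = 5*w³ (Y(w) = (w*5)*w² = (5*w)*w² = 5*w³)
u(p) = 1 (u(p) = (2*p)/((2*p)) = (2*p)*(1/(2*p)) = 1)
√(u(Y(c)) + (46*(-38) - 65)) = √(1 + (46*(-38) - 65)) = √(1 + (-1748 - 65)) = √(1 - 1813) = √(-1812) = 2*I*√453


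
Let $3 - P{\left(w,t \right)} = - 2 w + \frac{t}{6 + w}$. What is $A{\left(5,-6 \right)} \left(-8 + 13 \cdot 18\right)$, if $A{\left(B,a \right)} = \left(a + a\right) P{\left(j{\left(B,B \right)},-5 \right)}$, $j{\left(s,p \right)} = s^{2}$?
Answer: $- \frac{4469376}{31} \approx -1.4417 \cdot 10^{5}$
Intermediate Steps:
$P{\left(w,t \right)} = 3 + 2 w - \frac{t}{6 + w}$ ($P{\left(w,t \right)} = 3 - \left(- 2 w + \frac{t}{6 + w}\right) = 3 + 2 w - \frac{t}{6 + w}$)
$A{\left(B,a \right)} = \frac{2 a \left(23 + 2 B^{4} + 15 B^{2}\right)}{6 + B^{2}}$ ($A{\left(B,a \right)} = \left(a + a\right) \frac{18 - -5 + 2 \left(B^{2}\right)^{2} + 15 B^{2}}{6 + B^{2}} = 2 a \frac{18 + 5 + 2 B^{4} + 15 B^{2}}{6 + B^{2}} = 2 a \frac{23 + 2 B^{4} + 15 B^{2}}{6 + B^{2}} = \frac{2 a \left(23 + 2 B^{4} + 15 B^{2}\right)}{6 + B^{2}}$)
$A{\left(5,-6 \right)} \left(-8 + 13 \cdot 18\right) = 2 \left(-6\right) \frac{1}{6 + 5^{2}} \left(23 + 2 \cdot 5^{4} + 15 \cdot 5^{2}\right) \left(-8 + 13 \cdot 18\right) = 2 \left(-6\right) \frac{1}{6 + 25} \left(23 + 2 \cdot 625 + 15 \cdot 25\right) \left(-8 + 234\right) = 2 \left(-6\right) \frac{1}{31} \left(23 + 1250 + 375\right) 226 = 2 \left(-6\right) \frac{1}{31} \cdot 1648 \cdot 226 = \left(- \frac{19776}{31}\right) 226 = - \frac{4469376}{31}$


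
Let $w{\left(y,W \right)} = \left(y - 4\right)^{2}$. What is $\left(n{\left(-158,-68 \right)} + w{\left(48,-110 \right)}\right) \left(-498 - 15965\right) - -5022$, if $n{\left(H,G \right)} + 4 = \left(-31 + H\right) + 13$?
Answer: $-28904006$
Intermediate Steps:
$w{\left(y,W \right)} = \left(-4 + y\right)^{2}$
$n{\left(H,G \right)} = -22 + H$ ($n{\left(H,G \right)} = -4 + \left(\left(-31 + H\right) + 13\right) = -4 + \left(-18 + H\right) = -22 + H$)
$\left(n{\left(-158,-68 \right)} + w{\left(48,-110 \right)}\right) \left(-498 - 15965\right) - -5022 = \left(\left(-22 - 158\right) + \left(-4 + 48\right)^{2}\right) \left(-498 - 15965\right) - -5022 = \left(-180 + 44^{2}\right) \left(-16463\right) + 5022 = \left(-180 + 1936\right) \left(-16463\right) + 5022 = 1756 \left(-16463\right) + 5022 = -28909028 + 5022 = -28904006$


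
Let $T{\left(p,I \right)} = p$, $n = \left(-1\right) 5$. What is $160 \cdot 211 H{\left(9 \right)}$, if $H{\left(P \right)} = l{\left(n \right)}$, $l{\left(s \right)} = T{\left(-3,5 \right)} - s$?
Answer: $67520$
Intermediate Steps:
$n = -5$
$l{\left(s \right)} = -3 - s$
$H{\left(P \right)} = 2$ ($H{\left(P \right)} = -3 - -5 = -3 + 5 = 2$)
$160 \cdot 211 H{\left(9 \right)} = 160 \cdot 211 \cdot 2 = 33760 \cdot 2 = 67520$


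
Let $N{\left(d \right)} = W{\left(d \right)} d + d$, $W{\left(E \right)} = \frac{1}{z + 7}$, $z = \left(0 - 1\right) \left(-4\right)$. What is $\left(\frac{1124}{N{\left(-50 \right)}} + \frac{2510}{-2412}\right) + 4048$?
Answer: $\frac{60697267}{15075} \approx 4026.4$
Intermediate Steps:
$z = 4$ ($z = \left(-1\right) \left(-4\right) = 4$)
$W{\left(E \right)} = \frac{1}{11}$ ($W{\left(E \right)} = \frac{1}{4 + 7} = \frac{1}{11}$)
$N{\left(d \right)} = \frac{12 d}{11}$ ($N{\left(d \right)} = \frac{d}{11} + d = \frac{12 d}{11}$)
$\left(\frac{1124}{N{\left(-50 \right)}} + \frac{2510}{-2412}\right) + 4048 = \left(\frac{1124}{\frac{12}{11} \left(-50\right)} + \frac{2510}{-2412}\right) + 4048 = \left(\frac{1124}{- \frac{600}{11}} + 2510 \left(- \frac{1}{2412}\right)\right) + 4048 = \left(1124 \left(- \frac{11}{600}\right) - \frac{1255}{1206}\right) + 4048 = \left(- \frac{3091}{150} - \frac{1255}{1206}\right) + 4048 = - \frac{326333}{15075} + 4048 = \frac{60697267}{15075}$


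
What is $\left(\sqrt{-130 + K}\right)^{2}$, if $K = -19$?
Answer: $-149$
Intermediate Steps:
$\left(\sqrt{-130 + K}\right)^{2} = \left(\sqrt{-130 - 19}\right)^{2} = \left(\sqrt{-149}\right)^{2} = \left(i \sqrt{149}\right)^{2} = -149$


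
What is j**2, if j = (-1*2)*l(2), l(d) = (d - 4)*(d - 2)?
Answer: 0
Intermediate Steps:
l(d) = (-4 + d)*(-2 + d)
j = 0 (j = (-1*2)*(8 + 2**2 - 6*2) = -2*(8 + 4 - 12) = -2*0 = 0)
j**2 = 0**2 = 0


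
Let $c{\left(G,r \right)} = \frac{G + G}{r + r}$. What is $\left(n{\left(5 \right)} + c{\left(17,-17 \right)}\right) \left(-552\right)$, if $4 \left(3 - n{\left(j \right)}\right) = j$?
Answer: $-414$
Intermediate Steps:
$c{\left(G,r \right)} = \frac{G}{r}$ ($c{\left(G,r \right)} = \frac{2 G}{2 r} = 2 G \frac{1}{2 r} = \frac{G}{r}$)
$n{\left(j \right)} = 3 - \frac{j}{4}$
$\left(n{\left(5 \right)} + c{\left(17,-17 \right)}\right) \left(-552\right) = \left(\left(3 - \frac{5}{4}\right) + \frac{17}{-17}\right) \left(-552\right) = \left(\left(3 - \frac{5}{4}\right) + 17 \left(- \frac{1}{17}\right)\right) \left(-552\right) = \left(\frac{7}{4} - 1\right) \left(-552\right) = \frac{3}{4} \left(-552\right) = -414$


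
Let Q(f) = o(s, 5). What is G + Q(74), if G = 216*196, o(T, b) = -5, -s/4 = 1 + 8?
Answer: 42331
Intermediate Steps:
s = -36 (s = -4*(1 + 8) = -4*9 = -36)
Q(f) = -5
G = 42336
G + Q(74) = 42336 - 5 = 42331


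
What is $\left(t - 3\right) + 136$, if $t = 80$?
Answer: $213$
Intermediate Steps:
$\left(t - 3\right) + 136 = \left(80 - 3\right) + 136 = 77 + 136 = 213$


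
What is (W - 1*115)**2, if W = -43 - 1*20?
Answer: 31684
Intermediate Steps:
W = -63 (W = -43 - 20 = -63)
(W - 1*115)**2 = (-63 - 1*115)**2 = (-63 - 115)**2 = (-178)**2 = 31684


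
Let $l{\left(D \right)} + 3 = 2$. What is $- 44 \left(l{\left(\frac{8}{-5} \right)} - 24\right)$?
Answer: $1100$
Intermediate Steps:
$l{\left(D \right)} = -1$ ($l{\left(D \right)} = -3 + 2 = -1$)
$- 44 \left(l{\left(\frac{8}{-5} \right)} - 24\right) = - 44 \left(-1 - 24\right) = \left(-44\right) \left(-25\right) = 1100$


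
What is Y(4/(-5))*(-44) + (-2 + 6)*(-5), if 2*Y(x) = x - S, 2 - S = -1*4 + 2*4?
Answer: -232/5 ≈ -46.400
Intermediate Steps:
S = -2 (S = 2 - (-1*4 + 2*4) = 2 - (-4 + 8) = 2 - 1*4 = 2 - 4 = -2)
Y(x) = 1 + x/2 (Y(x) = (x - 1*(-2))/2 = (x + 2)/2 = (2 + x)/2 = 1 + x/2)
Y(4/(-5))*(-44) + (-2 + 6)*(-5) = (1 + (4/(-5))/2)*(-44) + (-2 + 6)*(-5) = (1 + (4*(-⅕))/2)*(-44) + 4*(-5) = (1 + (½)*(-⅘))*(-44) - 20 = (1 - ⅖)*(-44) - 20 = (⅗)*(-44) - 20 = -132/5 - 20 = -232/5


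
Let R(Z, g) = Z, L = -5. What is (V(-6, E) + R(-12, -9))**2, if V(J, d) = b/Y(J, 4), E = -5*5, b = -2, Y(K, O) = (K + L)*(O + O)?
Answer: 277729/1936 ≈ 143.46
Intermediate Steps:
Y(K, O) = 2*O*(-5 + K) (Y(K, O) = (K - 5)*(O + O) = (-5 + K)*(2*O) = 2*O*(-5 + K))
E = -25
V(J, d) = -2/(-40 + 8*J) (V(J, d) = -2*1/(8*(-5 + J)) = -2/(-40 + 8*J))
(V(-6, E) + R(-12, -9))**2 = (-1/(-20 + 4*(-6)) - 12)**2 = (-1/(-20 - 24) - 12)**2 = (-1/(-44) - 12)**2 = (-1*(-1/44) - 12)**2 = (1/44 - 12)**2 = (-527/44)**2 = 277729/1936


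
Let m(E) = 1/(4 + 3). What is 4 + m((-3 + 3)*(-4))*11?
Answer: 39/7 ≈ 5.5714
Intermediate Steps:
m(E) = ⅐ (m(E) = 1/7 = ⅐)
4 + m((-3 + 3)*(-4))*11 = 4 + (⅐)*11 = 4 + 11/7 = 39/7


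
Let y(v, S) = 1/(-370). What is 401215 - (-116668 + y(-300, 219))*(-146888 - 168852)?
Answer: -1362945096459/37 ≈ -3.6836e+10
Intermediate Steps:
y(v, S) = -1/370
401215 - (-116668 + y(-300, 219))*(-146888 - 168852) = 401215 - (-116668 - 1/370)*(-146888 - 168852) = 401215 - (-43167161)*(-315740)/370 = 401215 - 1*1362959941414/37 = 401215 - 1362959941414/37 = -1362945096459/37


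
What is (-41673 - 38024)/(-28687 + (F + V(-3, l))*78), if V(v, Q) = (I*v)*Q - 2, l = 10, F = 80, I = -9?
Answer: 79697/1543 ≈ 51.651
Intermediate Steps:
V(v, Q) = -2 - 9*Q*v (V(v, Q) = (-9*v)*Q - 2 = -9*Q*v - 2 = -2 - 9*Q*v)
(-41673 - 38024)/(-28687 + (F + V(-3, l))*78) = (-41673 - 38024)/(-28687 + (80 + (-2 - 9*10*(-3)))*78) = -79697/(-28687 + (80 + (-2 + 270))*78) = -79697/(-28687 + (80 + 268)*78) = -79697/(-28687 + 348*78) = -79697/(-28687 + 27144) = -79697/(-1543) = -79697*(-1/1543) = 79697/1543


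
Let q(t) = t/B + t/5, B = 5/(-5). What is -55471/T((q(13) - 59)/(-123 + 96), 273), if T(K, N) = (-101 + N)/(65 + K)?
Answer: -253003231/11610 ≈ -21792.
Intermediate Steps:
B = -1 (B = 5*(-⅕) = -1)
q(t) = -4*t/5 (q(t) = t/(-1) + t/5 = t*(-1) + t*(⅕) = -t + t/5 = -4*t/5)
T(K, N) = (-101 + N)/(65 + K)
-55471/T((q(13) - 59)/(-123 + 96), 273) = -55471*(65 + (-⅘*13 - 59)/(-123 + 96))/(-101 + 273) = -55471/(172/(65 + (-52/5 - 59)/(-27))) = -55471/(172/(65 - 347/5*(-1/27))) = -55471/(172/(65 + 347/135)) = -55471/(172/(9122/135)) = -55471/((135/9122)*172) = -55471/11610/4561 = -55471*4561/11610 = -253003231/11610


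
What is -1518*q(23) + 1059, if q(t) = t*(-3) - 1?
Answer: 107319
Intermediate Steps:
q(t) = -1 - 3*t (q(t) = -3*t - 1 = -1 - 3*t)
-1518*q(23) + 1059 = -1518*(-1 - 3*23) + 1059 = -1518*(-1 - 69) + 1059 = -1518*(-70) + 1059 = 106260 + 1059 = 107319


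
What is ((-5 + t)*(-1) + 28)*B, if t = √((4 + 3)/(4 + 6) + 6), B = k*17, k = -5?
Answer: -2805 + 17*√670/2 ≈ -2585.0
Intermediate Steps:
B = -85 (B = -5*17 = -85)
t = √670/10 (t = √(7/10 + 6) = √(67/10) = √670/10 ≈ 2.5884)
((-5 + t)*(-1) + 28)*B = ((-5 + √670/10)*(-1) + 28)*(-85) = ((5 - √670/10) + 28)*(-85) = (33 - √670/10)*(-85) = -2805 + 17*√670/2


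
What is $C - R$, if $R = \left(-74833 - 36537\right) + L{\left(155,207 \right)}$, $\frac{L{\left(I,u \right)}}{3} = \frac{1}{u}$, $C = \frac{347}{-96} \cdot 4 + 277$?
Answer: $\frac{20540385}{184} \approx 1.1163 \cdot 10^{5}$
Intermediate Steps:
$C = \frac{6301}{24}$ ($C = 347 \left(- \frac{1}{96}\right) 4 + 277 = \left(- \frac{347}{96}\right) 4 + 277 = - \frac{347}{24} + 277 = \frac{6301}{24} \approx 262.54$)
$L{\left(I,u \right)} = \frac{3}{u}$
$R = - \frac{7684529}{69}$ ($R = \left(-74833 - 36537\right) + \frac{3}{207} = -111370 + 3 \cdot \frac{1}{207} = -111370 + \frac{1}{69} = - \frac{7684529}{69} \approx -1.1137 \cdot 10^{5}$)
$C - R = \frac{6301}{24} - - \frac{7684529}{69} = \frac{6301}{24} + \frac{7684529}{69} = \frac{20540385}{184}$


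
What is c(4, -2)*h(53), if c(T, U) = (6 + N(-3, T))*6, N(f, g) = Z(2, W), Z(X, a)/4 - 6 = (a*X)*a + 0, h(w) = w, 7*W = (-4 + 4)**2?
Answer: 9540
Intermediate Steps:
W = 0 (W = (-4 + 4)**2/7 = (1/7)*0**2 = (1/7)*0 = 0)
Z(X, a) = 24 + 4*X*a**2 (Z(X, a) = 24 + 4*((a*X)*a + 0) = 24 + 4*((X*a)*a + 0) = 24 + 4*(X*a**2 + 0) = 24 + 4*(X*a**2) = 24 + 4*X*a**2)
N(f, g) = 24 (N(f, g) = 24 + 4*2*0**2 = 24 + 4*2*0 = 24 + 0 = 24)
c(T, U) = 180 (c(T, U) = (6 + 24)*6 = 30*6 = 180)
c(4, -2)*h(53) = 180*53 = 9540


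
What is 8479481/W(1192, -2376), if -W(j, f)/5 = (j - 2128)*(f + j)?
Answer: -8479481/5541120 ≈ -1.5303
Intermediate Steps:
W(j, f) = -5*(-2128 + j)*(f + j) (W(j, f) = -5*(j - 2128)*(f + j) = -5*(-2128 + j)*(f + j))
8479481/W(1192, -2376) = 8479481/(-5*1192**2 + 10640*(-2376) + 10640*1192 - 5*(-2376)*1192) = 8479481/(-5*1420864 - 25280640 + 12682880 + 14160960) = 8479481/(-7104320 - 25280640 + 12682880 + 14160960) = 8479481/(-5541120) = 8479481*(-1/5541120) = -8479481/5541120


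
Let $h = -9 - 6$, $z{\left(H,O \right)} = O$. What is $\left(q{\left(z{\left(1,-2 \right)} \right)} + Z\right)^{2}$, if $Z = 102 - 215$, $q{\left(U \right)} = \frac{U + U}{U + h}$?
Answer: $\frac{3674889}{289} \approx 12716.0$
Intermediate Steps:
$h = -15$ ($h = -9 - 6 = -15$)
$q{\left(U \right)} = \frac{2 U}{-15 + U}$ ($q{\left(U \right)} = \frac{U + U}{U - 15} = \frac{2 U}{-15 + U}$)
$Z = -113$ ($Z = 102 - 215 = -113$)
$\left(q{\left(z{\left(1,-2 \right)} \right)} + Z\right)^{2} = \left(2 \left(-2\right) \frac{1}{-15 - 2} - 113\right)^{2} = \left(2 \left(-2\right) \frac{1}{-17} - 113\right)^{2} = \left(2 \left(-2\right) \left(- \frac{1}{17}\right) - 113\right)^{2} = \left(\frac{4}{17} - 113\right)^{2} = \left(- \frac{1917}{17}\right)^{2} = \frac{3674889}{289}$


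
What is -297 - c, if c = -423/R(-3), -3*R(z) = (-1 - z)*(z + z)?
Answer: -765/4 ≈ -191.25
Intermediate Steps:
R(z) = -2*z*(-1 - z)/3 (R(z) = -(-1 - z)*(z + z)/3 = -(-1 - z)*2*z/3 = -2*z*(-1 - z)/3)
c = -423/4 (c = -423*(-1/(2*(1 - 3))) = -423/((⅔)*(-3)*(-2)) = -423/4 ≈ -105.75)
-297 - c = -297 - 1*(-423/4) = -297 + 423/4 = -765/4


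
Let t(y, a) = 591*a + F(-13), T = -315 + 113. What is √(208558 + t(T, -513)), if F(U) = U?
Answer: I*√94638 ≈ 307.63*I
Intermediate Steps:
T = -202
t(y, a) = -13 + 591*a (t(y, a) = 591*a - 13 = -13 + 591*a)
√(208558 + t(T, -513)) = √(208558 + (-13 + 591*(-513))) = √(208558 + (-13 - 303183)) = √(208558 - 303196) = √(-94638) = I*√94638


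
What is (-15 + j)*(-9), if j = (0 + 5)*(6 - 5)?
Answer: 90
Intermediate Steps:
j = 5 (j = 5*1 = 5)
(-15 + j)*(-9) = (-15 + 5)*(-9) = -10*(-9) = 90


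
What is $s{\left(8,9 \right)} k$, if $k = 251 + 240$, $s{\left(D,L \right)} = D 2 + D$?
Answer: $11784$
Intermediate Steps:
$s{\left(D,L \right)} = 3 D$ ($s{\left(D,L \right)} = 2 D + D = 3 D$)
$k = 491$
$s{\left(8,9 \right)} k = 3 \cdot 8 \cdot 491 = 24 \cdot 491 = 11784$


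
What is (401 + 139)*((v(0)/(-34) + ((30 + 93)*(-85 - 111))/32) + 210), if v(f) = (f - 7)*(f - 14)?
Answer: -10029285/34 ≈ -2.9498e+5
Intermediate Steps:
v(f) = (-14 + f)*(-7 + f) (v(f) = (-7 + f)*(-14 + f) = (-14 + f)*(-7 + f))
(401 + 139)*((v(0)/(-34) + ((30 + 93)*(-85 - 111))/32) + 210) = (401 + 139)*(((98 + 0² - 21*0)/(-34) + ((30 + 93)*(-85 - 111))/32) + 210) = 540*(((98 + 0 + 0)*(-1/34) + (123*(-196))*(1/32)) + 210) = 540*((98*(-1/34) - 24108*1/32) + 210) = 540*((-49/17 - 6027/8) + 210) = 540*(-102851/136 + 210) = 540*(-74291/136) = -10029285/34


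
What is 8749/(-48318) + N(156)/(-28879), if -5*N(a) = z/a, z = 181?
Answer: -10948216879/60466272620 ≈ -0.18106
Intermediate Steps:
N(a) = -181/(5*a)
8749/(-48318) + N(156)/(-28879) = 8749/(-48318) - 181/5/156/(-28879) = 8749*(-1/48318) - 181/5*1/156*(-1/28879) = -8749/48318 - 181/780*(-1/28879) = -8749/48318 + 181/22525620 = -10948216879/60466272620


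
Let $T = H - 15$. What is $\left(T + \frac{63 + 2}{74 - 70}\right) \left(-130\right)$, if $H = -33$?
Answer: $\frac{8255}{2} \approx 4127.5$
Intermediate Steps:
$T = -48$ ($T = -33 - 15 = -48$)
$\left(T + \frac{63 + 2}{74 - 70}\right) \left(-130\right) = \left(-48 + \frac{63 + 2}{74 - 70}\right) \left(-130\right) = \left(-48 + \frac{65}{4}\right) \left(-130\right) = \left(- \frac{127}{4}\right) \left(-130\right) = \frac{8255}{2}$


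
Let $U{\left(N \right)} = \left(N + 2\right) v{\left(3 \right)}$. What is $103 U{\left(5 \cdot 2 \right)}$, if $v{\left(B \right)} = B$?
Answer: $3708$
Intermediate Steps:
$U{\left(N \right)} = 6 + 3 N$ ($U{\left(N \right)} = \left(N + 2\right) 3 = \left(2 + N\right) 3 = 6 + 3 N$)
$103 U{\left(5 \cdot 2 \right)} = 103 \left(6 + 3 \cdot 5 \cdot 2\right) = 103 \left(6 + 3 \cdot 10\right) = 103 \left(6 + 30\right) = 103 \cdot 36 = 3708$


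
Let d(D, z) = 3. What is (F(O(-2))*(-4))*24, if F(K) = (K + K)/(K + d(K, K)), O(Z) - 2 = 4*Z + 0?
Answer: -384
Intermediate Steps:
O(Z) = 2 + 4*Z (O(Z) = 2 + (4*Z + 0) = 2 + 4*Z)
F(K) = 2*K/(3 + K) (F(K) = (K + K)/(K + 3) = (2*K)/(3 + K) = 2*K/(3 + K))
(F(O(-2))*(-4))*24 = ((2*(2 + 4*(-2))/(3 + (2 + 4*(-2))))*(-4))*24 = ((2*(2 - 8)/(3 + (2 - 8)))*(-4))*24 = ((2*(-6)/(3 - 6))*(-4))*24 = ((2*(-6)/(-3))*(-4))*24 = ((2*(-6)*(-1/3))*(-4))*24 = (4*(-4))*24 = -16*24 = -384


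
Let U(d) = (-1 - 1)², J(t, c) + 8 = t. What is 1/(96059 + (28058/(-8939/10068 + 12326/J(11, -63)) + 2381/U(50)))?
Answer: 165428468/15990494454965 ≈ 1.0345e-5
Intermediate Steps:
J(t, c) = -8 + t
U(d) = 4 (U(d) = (-2)² = 4)
1/(96059 + (28058/(-8939/10068 + 12326/J(11, -63)) + 2381/U(50))) = 1/(96059 + (28058/(-8939/10068 + 12326/(-8 + 11)) + 2381/4)) = 1/(96059 + (28058/(-8939*1/10068 + 12326/3) + 2381*(¼))) = 1/(96059 + (28058/(-8939/10068 + 12326*(⅓)) + 2381/4)) = 1/(96059 + (28058/(-8939/10068 + 12326/3) + 2381/4)) = 1/(96059 + (28058/(41357117/10068) + 2381/4)) = 1/(96059 + (28058*(10068/41357117) + 2381/4)) = 1/(96059 + (282487944/41357117 + 2381/4)) = 1/(96059 + 99601247353/165428468) = 1/(15990494454965/165428468) = 165428468/15990494454965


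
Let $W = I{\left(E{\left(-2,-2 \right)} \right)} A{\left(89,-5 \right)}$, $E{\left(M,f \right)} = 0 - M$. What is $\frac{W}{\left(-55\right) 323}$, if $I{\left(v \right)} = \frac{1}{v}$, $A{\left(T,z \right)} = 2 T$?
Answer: $- \frac{89}{17765} \approx -0.0050099$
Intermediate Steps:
$E{\left(M,f \right)} = - M$
$W = 89$ ($W = \frac{2 \cdot 89}{\left(-1\right) \left(-2\right)} = \frac{1}{2} \cdot 178 = 89$)
$\frac{W}{\left(-55\right) 323} = \frac{89}{\left(-55\right) 323} = \frac{89}{-17765} = 89 \left(- \frac{1}{17765}\right) = - \frac{89}{17765}$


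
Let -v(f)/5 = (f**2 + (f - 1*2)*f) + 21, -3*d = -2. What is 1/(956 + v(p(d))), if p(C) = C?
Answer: 9/7679 ≈ 0.0011720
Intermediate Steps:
d = 2/3 (d = -1/3*(-2) = 2/3 ≈ 0.66667)
v(f) = -105 - 5*f**2 - 5*f*(-2 + f) (v(f) = -5*((f**2 + (f - 1*2)*f) + 21) = -5*((f**2 + (f - 2)*f) + 21) = -5*((f**2 + (-2 + f)*f) + 21) = -5*((f**2 + f*(-2 + f)) + 21) = -5*(21 + f**2 + f*(-2 + f)) = -105 - 5*f**2 - 5*f*(-2 + f))
1/(956 + v(p(d))) = 1/(956 + (-105 - 10*(2/3)**2 + 10*(2/3))) = 1/(956 + (-105 - 10*4/9 + 20/3)) = 1/(956 + (-105 - 40/9 + 20/3)) = 1/(956 - 925/9) = 1/(7679/9) = 9/7679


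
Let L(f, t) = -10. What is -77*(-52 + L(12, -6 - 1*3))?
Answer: 4774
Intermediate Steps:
-77*(-52 + L(12, -6 - 1*3)) = -77*(-52 - 10) = -77*(-62) = 4774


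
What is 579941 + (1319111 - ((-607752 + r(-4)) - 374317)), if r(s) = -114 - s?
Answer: 2881231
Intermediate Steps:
579941 + (1319111 - ((-607752 + r(-4)) - 374317)) = 579941 + (1319111 - ((-607752 + (-114 - 1*(-4))) - 374317)) = 579941 + (1319111 - ((-607752 + (-114 + 4)) - 374317)) = 579941 + (1319111 - ((-607752 - 110) - 374317)) = 579941 + (1319111 - (-607862 - 374317)) = 579941 + (1319111 - 1*(-982179)) = 579941 + (1319111 + 982179) = 579941 + 2301290 = 2881231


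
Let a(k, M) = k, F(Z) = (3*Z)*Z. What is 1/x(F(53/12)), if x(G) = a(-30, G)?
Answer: -1/30 ≈ -0.033333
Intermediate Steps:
F(Z) = 3*Z**2
x(G) = -30
1/x(F(53/12)) = 1/(-30) = -1/30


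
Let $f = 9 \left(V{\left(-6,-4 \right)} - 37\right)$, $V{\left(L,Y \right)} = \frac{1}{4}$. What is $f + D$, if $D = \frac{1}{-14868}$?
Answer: $- \frac{1229398}{3717} \approx -330.75$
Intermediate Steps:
$V{\left(L,Y \right)} = \frac{1}{4}$
$D = - \frac{1}{14868} \approx -6.7258 \cdot 10^{-5}$
$f = - \frac{1323}{4}$ ($f = 9 \left(\frac{1}{4} - 37\right) = 9 \left(- \frac{147}{4}\right) = - \frac{1323}{4} \approx -330.75$)
$f + D = - \frac{1323}{4} - \frac{1}{14868} = - \frac{1229398}{3717}$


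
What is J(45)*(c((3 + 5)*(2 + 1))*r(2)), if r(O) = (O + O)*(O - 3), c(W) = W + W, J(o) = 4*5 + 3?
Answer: -4416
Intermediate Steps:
J(o) = 23 (J(o) = 20 + 3 = 23)
c(W) = 2*W
r(O) = 2*O*(-3 + O) (r(O) = (2*O)*(-3 + O) = 2*O*(-3 + O))
J(45)*(c((3 + 5)*(2 + 1))*r(2)) = 23*((2*((3 + 5)*(2 + 1)))*(2*2*(-3 + 2))) = 23*((2*(8*3))*(2*2*(-1))) = 23*((2*24)*(-4)) = 23*(48*(-4)) = 23*(-192) = -4416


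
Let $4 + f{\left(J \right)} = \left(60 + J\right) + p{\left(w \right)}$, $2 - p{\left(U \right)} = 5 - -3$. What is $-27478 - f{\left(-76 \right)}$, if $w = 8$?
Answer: $-27452$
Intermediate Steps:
$p{\left(U \right)} = -6$ ($p{\left(U \right)} = 2 - \left(5 - -3\right) = 2 - \left(5 + 3\right) = 2 - 8 = -6$)
$f{\left(J \right)} = 50 + J$ ($f{\left(J \right)} = -4 + \left(\left(60 + J\right) - 6\right) = -4 + \left(54 + J\right) = 50 + J$)
$-27478 - f{\left(-76 \right)} = -27478 - \left(50 - 76\right) = -27478 - -26 = -27478 + 26 = -27452$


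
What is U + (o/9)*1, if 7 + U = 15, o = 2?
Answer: 74/9 ≈ 8.2222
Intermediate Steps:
U = 8 (U = -7 + 15 = 8)
U + (o/9)*1 = 8 + (2/9)*1 = 8 + 2/9 = 74/9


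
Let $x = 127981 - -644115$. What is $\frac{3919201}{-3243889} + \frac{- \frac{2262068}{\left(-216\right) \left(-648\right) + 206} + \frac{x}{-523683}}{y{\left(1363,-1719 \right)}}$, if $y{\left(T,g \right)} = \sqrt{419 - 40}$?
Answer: $- \frac{356291}{294899} - \frac{646417170574 \sqrt{379}}{13910577389559} \approx -2.1128$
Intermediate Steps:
$x = 772096$ ($x = 127981 + 644115 = 772096$)
$y{\left(T,g \right)} = \sqrt{379}$
$\frac{3919201}{-3243889} + \frac{- \frac{2262068}{\left(-216\right) \left(-648\right) + 206} + \frac{x}{-523683}}{y{\left(1363,-1719 \right)}} = \frac{3919201}{-3243889} + \frac{- \frac{2262068}{\left(-216\right) \left(-648\right) + 206} + \frac{772096}{-523683}}{\sqrt{379}} = 3919201 \left(- \frac{1}{3243889}\right) + \left(- \frac{2262068}{139968 + 206} + 772096 \left(- \frac{1}{523683}\right)\right) \frac{\sqrt{379}}{379} = - \frac{356291}{294899} + \left(- \frac{2262068}{140174} - \frac{772096}{523683}\right) \frac{\sqrt{379}}{379} = - \frac{356291}{294899} + \left(\left(-2262068\right) \frac{1}{140174} - \frac{772096}{523683}\right) \frac{\sqrt{379}}{379} = - \frac{356291}{294899} + \left(- \frac{1131034}{70087} - \frac{772096}{523683}\right) \frac{\sqrt{379}}{379} = - \frac{356291}{294899} - \frac{646417170574 \frac{\sqrt{379}}{379}}{36703370421} = - \frac{356291}{294899} - \frac{646417170574 \sqrt{379}}{13910577389559}$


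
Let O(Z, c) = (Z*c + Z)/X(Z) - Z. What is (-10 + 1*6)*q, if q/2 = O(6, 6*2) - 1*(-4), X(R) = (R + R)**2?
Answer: 35/3 ≈ 11.667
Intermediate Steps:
X(R) = 4*R**2 (X(R) = (2*R)**2 = 4*R**2)
O(Z, c) = -Z + (Z + Z*c)/(4*Z**2) (O(Z, c) = (Z*c + Z)/((4*Z**2)) - Z = (Z + Z*c)*(1/(4*Z**2)) - Z = (Z + Z*c)/(4*Z**2) - Z = -Z + (Z + Z*c)/(4*Z**2))
q = -35/12 (q = 2*((1/4)*(1 + 6*2 - 4*6**2)/6 - 1*(-4)) = 2*((1/4)*(1/6)*(1 + 12 - 4*36) + 4) = 2*((1/4)*(1/6)*(1 + 12 - 144) + 4) = 2*((1/4)*(1/6)*(-131) + 4) = 2*(-131/24 + 4) = 2*(-35/24) = -35/12 ≈ -2.9167)
(-10 + 1*6)*q = (-10 + 1*6)*(-35/12) = (-10 + 6)*(-35/12) = -4*(-35/12) = 35/3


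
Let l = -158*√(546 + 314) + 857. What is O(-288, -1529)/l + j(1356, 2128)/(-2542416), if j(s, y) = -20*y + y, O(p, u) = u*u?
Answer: -318310482427580/3294747244491 - 738757756*√215/20734591 ≈ -619.04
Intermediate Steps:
O(p, u) = u²
l = 857 - 316*√215 (l = -316*√215 + 857 = 857 - 316*√215 ≈ -3776.5)
j(s, y) = -19*y
O(-288, -1529)/l + j(1356, 2128)/(-2542416) = (-1529)²/(857 - 316*√215) - 19*2128/(-2542416) = 2337841/(857 - 316*√215) - 40432*(-1/2542416) = 2337841/(857 - 316*√215) + 2527/158901 = 2527/158901 + 2337841/(857 - 316*√215)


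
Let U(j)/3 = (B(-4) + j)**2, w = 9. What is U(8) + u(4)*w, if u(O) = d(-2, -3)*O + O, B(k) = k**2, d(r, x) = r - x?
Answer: 1800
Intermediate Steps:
U(j) = 3*(16 + j)**2 (U(j) = 3*((-4)**2 + j)**2 = 3*(16 + j)**2)
u(O) = 2*O (u(O) = (-2 - 1*(-3))*O + O = (-2 + 3)*O + O = 1*O + O = O + O = 2*O)
U(8) + u(4)*w = 3*(16 + 8)**2 + (2*4)*9 = 3*24**2 + 8*9 = 3*576 + 72 = 1728 + 72 = 1800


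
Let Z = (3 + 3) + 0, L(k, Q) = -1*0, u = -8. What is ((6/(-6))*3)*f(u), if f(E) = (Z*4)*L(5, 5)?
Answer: 0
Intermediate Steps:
L(k, Q) = 0
Z = 6 (Z = 6 + 0 = 6)
f(E) = 0 (f(E) = (6*4)*0 = 24*0 = 0)
((6/(-6))*3)*f(u) = ((6/(-6))*3)*0 = ((6*(-1/6))*3)*0 = -1*3*0 = -3*0 = 0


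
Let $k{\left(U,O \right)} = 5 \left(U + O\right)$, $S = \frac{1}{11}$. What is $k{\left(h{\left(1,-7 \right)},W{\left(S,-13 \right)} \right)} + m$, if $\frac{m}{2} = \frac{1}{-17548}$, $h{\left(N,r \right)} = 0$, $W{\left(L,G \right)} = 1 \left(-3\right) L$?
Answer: $- \frac{131621}{96514} \approx -1.3638$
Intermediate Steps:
$S = \frac{1}{11} \approx 0.090909$
$W{\left(L,G \right)} = - 3 L$
$k{\left(U,O \right)} = 5 O + 5 U$ ($k{\left(U,O \right)} = 5 \left(O + U\right) = 5 O + 5 U$)
$m = - \frac{1}{8774}$ ($m = \frac{2}{-17548} = 2 \left(- \frac{1}{17548}\right) = - \frac{1}{8774} \approx -0.00011397$)
$k{\left(h{\left(1,-7 \right)},W{\left(S,-13 \right)} \right)} + m = \left(5 \left(\left(-3\right) \frac{1}{11}\right) + 5 \cdot 0\right) - \frac{1}{8774} = \left(5 \left(- \frac{3}{11}\right) + 0\right) - \frac{1}{8774} = \left(- \frac{15}{11} + 0\right) - \frac{1}{8774} = - \frac{15}{11} - \frac{1}{8774} = - \frac{131621}{96514}$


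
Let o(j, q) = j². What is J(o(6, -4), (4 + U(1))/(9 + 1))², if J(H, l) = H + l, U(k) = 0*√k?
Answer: 33124/25 ≈ 1325.0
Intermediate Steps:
U(k) = 0
J(o(6, -4), (4 + U(1))/(9 + 1))² = (6² + (4 + 0)/(9 + 1))² = (36 + 4/10)² = (36 + 4*(⅒))² = (36 + ⅖)² = (182/5)² = 33124/25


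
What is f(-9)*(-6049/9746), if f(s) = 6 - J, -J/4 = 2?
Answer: -42343/4873 ≈ -8.6893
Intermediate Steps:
J = -8 (J = -4*2 = -8)
f(s) = 14 (f(s) = 6 - 1*(-8) = 6 + 8 = 14)
f(-9)*(-6049/9746) = 14*(-6049/9746) = -42343/4873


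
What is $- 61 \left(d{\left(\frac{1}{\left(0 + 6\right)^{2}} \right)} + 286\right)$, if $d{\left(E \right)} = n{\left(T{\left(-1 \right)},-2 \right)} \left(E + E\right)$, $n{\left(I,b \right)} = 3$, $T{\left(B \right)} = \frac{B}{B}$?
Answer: $- \frac{104737}{6} \approx -17456.0$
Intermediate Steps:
$T{\left(B \right)} = 1$
$d{\left(E \right)} = 6 E$ ($d{\left(E \right)} = 3 \left(E + E\right) = 3 \cdot 2 E = 6 E$)
$- 61 \left(d{\left(\frac{1}{\left(0 + 6\right)^{2}} \right)} + 286\right) = - 61 \left(\frac{6}{\left(0 + 6\right)^{2}} + 286\right) = - 61 \left(\frac{6}{6^{2}} + 286\right) = - 61 \left(\frac{6}{36} + 286\right) = - 61 \left(6 \cdot \frac{1}{36} + 286\right) = - 61 \left(\frac{1}{6} + 286\right) = \left(-61\right) \frac{1717}{6} = - \frac{104737}{6}$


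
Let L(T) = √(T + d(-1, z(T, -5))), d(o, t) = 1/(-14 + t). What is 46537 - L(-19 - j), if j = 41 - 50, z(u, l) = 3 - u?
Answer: 46537 - I*√11 ≈ 46537.0 - 3.3166*I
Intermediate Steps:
j = -9
L(T) = √(T + 1/(-11 - T)) (L(T) = √(T + 1/(-14 + (3 - T))) = √(T + 1/(-11 - T)))
46537 - L(-19 - j) = 46537 - √((-1 + (-19 - 1*(-9))*(11 + (-19 - 1*(-9))))/(11 + (-19 - 1*(-9)))) = 46537 - √((-1 + (-19 + 9)*(11 + (-19 + 9)))/(11 + (-19 + 9))) = 46537 - √((-1 - 10*(11 - 10))/(11 - 10)) = 46537 - √((-1 - 10*1)/1) = 46537 - √(1*(-1 - 10)) = 46537 - √(1*(-11)) = 46537 - √(-11) = 46537 - I*√11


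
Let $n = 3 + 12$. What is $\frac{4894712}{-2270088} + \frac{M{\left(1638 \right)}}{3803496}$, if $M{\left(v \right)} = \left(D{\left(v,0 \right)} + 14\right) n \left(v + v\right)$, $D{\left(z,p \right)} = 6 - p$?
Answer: $- \frac{85343619931}{44970159519} \approx -1.8978$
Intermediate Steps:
$n = 15$
$M{\left(v \right)} = 600 v$ ($M{\left(v \right)} = \left(\left(6 - 0\right) + 14\right) 15 \left(v + v\right) = \left(\left(6 + 0\right) + 14\right) 15 \cdot 2 v = \left(6 + 14\right) 15 \cdot 2 v = 20 \cdot 15 \cdot 2 v = 300 \cdot 2 v = 600 v$)
$\frac{4894712}{-2270088} + \frac{M{\left(1638 \right)}}{3803496} = \frac{4894712}{-2270088} + \frac{600 \cdot 1638}{3803496} = 4894712 \left(- \frac{1}{2270088}\right) + 982800 \cdot \frac{1}{3803496} = - \frac{611839}{283761} + \frac{40950}{158479} = - \frac{85343619931}{44970159519}$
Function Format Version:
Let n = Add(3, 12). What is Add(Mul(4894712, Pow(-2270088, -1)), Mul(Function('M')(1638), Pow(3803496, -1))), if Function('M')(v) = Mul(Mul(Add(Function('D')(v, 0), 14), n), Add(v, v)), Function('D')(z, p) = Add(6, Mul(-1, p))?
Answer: Rational(-85343619931, 44970159519) ≈ -1.8978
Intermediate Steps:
n = 15
Function('M')(v) = Mul(600, v) (Function('M')(v) = Mul(Mul(Add(Add(6, Mul(-1, 0)), 14), 15), Add(v, v)) = Mul(Mul(Add(Add(6, 0), 14), 15), Mul(2, v)) = Mul(Mul(Add(6, 14), 15), Mul(2, v)) = Mul(Mul(20, 15), Mul(2, v)) = Mul(300, Mul(2, v)) = Mul(600, v))
Add(Mul(4894712, Pow(-2270088, -1)), Mul(Function('M')(1638), Pow(3803496, -1))) = Add(Mul(4894712, Pow(-2270088, -1)), Mul(Mul(600, 1638), Pow(3803496, -1))) = Add(Mul(4894712, Rational(-1, 2270088)), Mul(982800, Rational(1, 3803496))) = Add(Rational(-611839, 283761), Rational(40950, 158479)) = Rational(-85343619931, 44970159519)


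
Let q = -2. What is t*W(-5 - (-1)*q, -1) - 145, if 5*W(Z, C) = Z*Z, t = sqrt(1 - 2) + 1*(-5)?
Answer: -194 + 49*I/5 ≈ -194.0 + 9.8*I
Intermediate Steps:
t = -5 + I (t = sqrt(-1) - 5 = I - 5 = -5 + I ≈ -5.0 + 1.0*I)
W(Z, C) = Z**2/5 (W(Z, C) = (Z*Z)/5 = Z**2/5)
t*W(-5 - (-1)*q, -1) - 145 = (-5 + I)*((-5 - (-1)*(-2))**2/5) - 145 = (-5 + I)*((-5 - 1*2)**2/5) - 145 = (-5 + I)*((-5 - 2)**2/5) - 145 = (-5 + I)*((1/5)*(-7)**2) - 145 = (-5 + I)*((1/5)*49) - 145 = (-5 + I)*(49/5) - 145 = (-49 + 49*I/5) - 145 = -194 + 49*I/5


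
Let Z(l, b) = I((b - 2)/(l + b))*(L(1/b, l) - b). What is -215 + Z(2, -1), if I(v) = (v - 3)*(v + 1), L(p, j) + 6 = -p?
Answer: -263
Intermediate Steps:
L(p, j) = -6 - p
I(v) = (1 + v)*(-3 + v) (I(v) = (-3 + v)*(1 + v) = (1 + v)*(-3 + v))
Z(l, b) = (-6 - b - 1/b)*(-3 + (-2 + b)**2/(b + l)**2 - 2*(-2 + b)/(b + l)) (Z(l, b) = (-3 + ((b - 2)/(l + b))**2 - 2*(b - 2)/(l + b))*((-6 - 1/b) - b) = (-3 + ((-2 + b)/(b + l))**2 - 2*(-2 + b)/(b + l))*(-6 - b - 1/b) = (-3 + (-2 + b)**2/(b + l)**2 - 2*(-2 + b)/(b + l))*(-6 - b - 1/b) = (-6 - b - 1/b)*(-3 + (-2 + b)**2/(b + l)**2 - 2*(-2 + b)/(b + l)))
-215 + Z(2, -1) = -215 + (1 - (6 - 1))*(-(-2 - 1)**2 + 3*(-1 + 2)**2 + 2*(-2 - 1)*(-1 + 2))/((-1)*(-1 + 2)**2) = -215 - 1*(1 - 1*5)*(-1*(-3)**2 + 3*1**2 + 2*(-3)*1)/1**2 = -215 - 1*1*(1 - 5)*(-1*9 + 3*1 - 6) = -215 - 1*1*(-4)*(-9 + 3 - 6) = -215 - 1*1*(-4)*(-12) = -215 - 48 = -263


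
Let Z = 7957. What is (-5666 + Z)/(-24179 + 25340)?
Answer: 2291/1161 ≈ 1.9733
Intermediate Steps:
(-5666 + Z)/(-24179 + 25340) = (-5666 + 7957)/(-24179 + 25340) = 2291/1161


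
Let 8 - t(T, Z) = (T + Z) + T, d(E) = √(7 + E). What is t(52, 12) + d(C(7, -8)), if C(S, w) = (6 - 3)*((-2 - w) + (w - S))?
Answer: -108 + 2*I*√5 ≈ -108.0 + 4.4721*I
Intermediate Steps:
C(S, w) = -6 - 3*S (C(S, w) = 3*(-2 - S) = -6 - 3*S)
t(T, Z) = 8 - Z - 2*T (t(T, Z) = 8 - ((T + Z) + T) = 8 - (Z + 2*T) = 8 + (-Z - 2*T) = 8 - Z - 2*T)
t(52, 12) + d(C(7, -8)) = (8 - 1*12 - 2*52) + √(7 + (-6 - 3*7)) = (8 - 12 - 104) + √(7 + (-6 - 21)) = -108 + √(7 - 27) = -108 + √(-20) = -108 + 2*I*√5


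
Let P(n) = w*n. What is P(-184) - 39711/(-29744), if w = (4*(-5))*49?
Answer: 5363477791/29744 ≈ 1.8032e+5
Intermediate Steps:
w = -980 (w = -20*49 = -980)
P(n) = -980*n
P(-184) - 39711/(-29744) = -980*(-184) - 39711/(-29744) = 180320 - 39711*(-1/29744) = 180320 + 39711/29744 = 5363477791/29744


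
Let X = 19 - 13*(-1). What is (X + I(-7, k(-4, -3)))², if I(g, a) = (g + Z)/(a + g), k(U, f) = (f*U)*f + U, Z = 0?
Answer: 2283121/2209 ≈ 1033.6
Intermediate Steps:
X = 32 (X = 19 + 13 = 32)
k(U, f) = U + U*f² (k(U, f) = (U*f)*f + U = U*f² + U = U + U*f²)
I(g, a) = g/(a + g) (I(g, a) = (g + 0)/(a + g) = g/(a + g))
(X + I(-7, k(-4, -3)))² = (32 - 7/(-4*(1 + (-3)²) - 7))² = (32 - 7/(-4*(1 + 9) - 7))² = (32 - 7/(-4*10 - 7))² = (32 - 7/(-40 - 7))² = (32 - 7/(-47))² = (32 - 7*(-1/47))² = (32 + 7/47)² = (1511/47)² = 2283121/2209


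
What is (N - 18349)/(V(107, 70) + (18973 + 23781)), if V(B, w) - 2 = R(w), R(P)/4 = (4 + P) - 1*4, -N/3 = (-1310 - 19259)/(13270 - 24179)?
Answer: -50057737/117369931 ≈ -0.42650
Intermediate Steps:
N = -61707/10909 (N = -3*(-1310 - 19259)/(13270 - 24179) = -(-61707)/(-10909) = -(-61707)*(-1)/10909 = -3*20569/10909 = -61707/10909 ≈ -5.6565)
R(P) = 4*P (R(P) = 4*((4 + P) - 1*4) = 4*((4 + P) - 4) = 4*P)
V(B, w) = 2 + 4*w
(N - 18349)/(V(107, 70) + (18973 + 23781)) = (-61707/10909 - 18349)/((2 + 4*70) + (18973 + 23781)) = -200230948/(10909*((2 + 280) + 42754)) = -200230948/(10909*(282 + 42754)) = -200230948/10909/43036 = -200230948/10909*1/43036 = -50057737/117369931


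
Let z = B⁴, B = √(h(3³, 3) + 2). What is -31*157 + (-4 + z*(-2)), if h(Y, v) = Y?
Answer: -6553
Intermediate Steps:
B = √29 (B = √(3³ + 2) = √(27 + 2) = √29 ≈ 5.3852)
z = 841 (z = (√29)⁴ = 841)
-31*157 + (-4 + z*(-2)) = -31*157 + (-4 + 841*(-2)) = -4867 + (-4 - 1682) = -4867 - 1686 = -6553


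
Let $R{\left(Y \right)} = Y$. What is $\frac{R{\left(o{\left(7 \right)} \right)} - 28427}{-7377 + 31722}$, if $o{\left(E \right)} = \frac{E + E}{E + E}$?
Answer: $- \frac{28426}{24345} \approx -1.1676$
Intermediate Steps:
$o{\left(E \right)} = 1$ ($o{\left(E \right)} = \frac{2 E}{2 E} = 2 E \frac{1}{2 E} = 1$)
$\frac{R{\left(o{\left(7 \right)} \right)} - 28427}{-7377 + 31722} = \frac{1 - 28427}{-7377 + 31722} = - \frac{28426}{24345}$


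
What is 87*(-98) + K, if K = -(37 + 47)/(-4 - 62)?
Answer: -93772/11 ≈ -8524.7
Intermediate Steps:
K = 14/11 (K = -84/(-66) = -84*(-1)/66 = -1*(-14/11) = 14/11 ≈ 1.2727)
87*(-98) + K = 87*(-98) + 14/11 = -8526 + 14/11 = -93772/11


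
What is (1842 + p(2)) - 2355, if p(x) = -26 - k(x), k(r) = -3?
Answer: -536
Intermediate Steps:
p(x) = -23 (p(x) = -26 - 1*(-3) = -26 + 3 = -23)
(1842 + p(2)) - 2355 = (1842 - 23) - 2355 = 1819 - 2355 = -536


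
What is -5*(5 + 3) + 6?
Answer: -34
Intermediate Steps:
-5*(5 + 3) + 6 = -5*8 + 6 = -1*40 + 6 = -40 + 6 = -34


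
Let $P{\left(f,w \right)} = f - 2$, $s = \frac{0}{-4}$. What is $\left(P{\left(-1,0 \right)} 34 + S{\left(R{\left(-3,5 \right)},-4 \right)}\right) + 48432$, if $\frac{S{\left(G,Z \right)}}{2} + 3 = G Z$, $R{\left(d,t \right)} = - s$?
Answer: $48324$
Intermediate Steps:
$s = 0$ ($s = 0 \left(- \frac{1}{4}\right) = 0$)
$R{\left(d,t \right)} = 0$ ($R{\left(d,t \right)} = \left(-1\right) 0 = 0$)
$S{\left(G,Z \right)} = -6 + 2 G Z$
$P{\left(f,w \right)} = -2 + f$
$\left(P{\left(-1,0 \right)} 34 + S{\left(R{\left(-3,5 \right)},-4 \right)}\right) + 48432 = \left(\left(-2 - 1\right) 34 - \left(6 + 0 \left(-4\right)\right)\right) + 48432 = \left(\left(-3\right) 34 + \left(-6 + 0\right)\right) + 48432 = \left(-102 - 6\right) + 48432 = -108 + 48432 = 48324$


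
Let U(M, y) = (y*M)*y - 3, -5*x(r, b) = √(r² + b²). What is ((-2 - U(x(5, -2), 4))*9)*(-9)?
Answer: -81 - 1296*√29/5 ≈ -1476.8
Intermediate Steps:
x(r, b) = -√(b² + r²)/5 (x(r, b) = -√(r² + b²)/5 = -√(b² + r²)/5)
U(M, y) = -3 + M*y² (U(M, y) = (M*y)*y - 3 = M*y² - 3 = -3 + M*y²)
((-2 - U(x(5, -2), 4))*9)*(-9) = ((-2 - (-3 - √((-2)² + 5²)/5*4²))*9)*(-9) = ((-2 - (-3 - √(4 + 25)/5*16))*9)*(-9) = ((-2 - (-3 - √29/5*16))*9)*(-9) = ((-2 - (-3 - 16*√29/5))*9)*(-9) = ((-2 + (3 + 16*√29/5))*9)*(-9) = ((1 + 16*√29/5)*9)*(-9) = (9 + 144*√29/5)*(-9) = -81 - 1296*√29/5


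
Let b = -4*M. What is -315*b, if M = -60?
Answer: -75600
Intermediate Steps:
b = 240 (b = -4*(-60) = 240)
-315*b = -315*240 = -75600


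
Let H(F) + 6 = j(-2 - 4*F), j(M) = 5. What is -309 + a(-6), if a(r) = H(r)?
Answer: -310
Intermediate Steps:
H(F) = -1 (H(F) = -6 + 5 = -1)
a(r) = -1
-309 + a(-6) = -309 - 1 = -310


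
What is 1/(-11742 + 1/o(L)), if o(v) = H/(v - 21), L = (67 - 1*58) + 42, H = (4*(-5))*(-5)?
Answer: -10/117417 ≈ -8.5167e-5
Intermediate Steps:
H = 100 (H = -20*(-5) = 100)
L = 51 (L = (67 - 58) + 42 = 9 + 42 = 51)
o(v) = 100/(-21 + v) (o(v) = 100/(v - 21) = 100/(-21 + v))
1/(-11742 + 1/o(L)) = 1/(-11742 + 1/(100/(-21 + 51))) = 1/(-11742 + 1/(100/30)) = 1/(-11742 + 1/(100*(1/30))) = 1/(-11742 + 1/(10/3)) = 1/(-11742 + 3/10) = 1/(-117417/10) = -10/117417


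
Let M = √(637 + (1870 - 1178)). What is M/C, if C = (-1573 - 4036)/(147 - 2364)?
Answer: 2217*√1329/5609 ≈ 14.409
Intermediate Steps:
M = √1329 (M = √(637 + 692) = √1329 ≈ 36.455)
C = 5609/2217 (C = -5609/(-2217) = -5609*(-1/2217) = 5609/2217 ≈ 2.5300)
M/C = √1329/(5609/2217) = √1329*(2217/5609) = 2217*√1329/5609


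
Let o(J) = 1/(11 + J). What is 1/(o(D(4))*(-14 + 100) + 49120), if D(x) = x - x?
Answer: 11/540406 ≈ 2.0355e-5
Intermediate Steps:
D(x) = 0
1/(o(D(4))*(-14 + 100) + 49120) = 1/((-14 + 100)/(11 + 0) + 49120) = 1/(86/11 + 49120) = 1/(540406/11) = 11/540406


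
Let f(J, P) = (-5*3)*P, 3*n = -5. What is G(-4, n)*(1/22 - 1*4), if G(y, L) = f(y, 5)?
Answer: 6525/22 ≈ 296.59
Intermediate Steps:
n = -5/3 (n = (1/3)*(-5) = -5/3 ≈ -1.6667)
f(J, P) = -15*P
G(y, L) = -75 (G(y, L) = -15*5 = -75)
G(-4, n)*(1/22 - 1*4) = -75*(1/22 - 1*4) = -75*(1/22 - 4) = -75*(-87/22) = 6525/22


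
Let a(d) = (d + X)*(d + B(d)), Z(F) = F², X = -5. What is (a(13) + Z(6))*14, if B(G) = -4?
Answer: 1512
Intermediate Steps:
a(d) = (-5 + d)*(-4 + d) (a(d) = (d - 5)*(d - 4) = (-5 + d)*(-4 + d))
(a(13) + Z(6))*14 = ((20 + 13² - 9*13) + 6²)*14 = ((20 + 169 - 117) + 36)*14 = (72 + 36)*14 = 108*14 = 1512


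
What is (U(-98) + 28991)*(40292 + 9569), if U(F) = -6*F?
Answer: 1474838519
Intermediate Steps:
(U(-98) + 28991)*(40292 + 9569) = (-6*(-98) + 28991)*(40292 + 9569) = (588 + 28991)*49861 = 29579*49861 = 1474838519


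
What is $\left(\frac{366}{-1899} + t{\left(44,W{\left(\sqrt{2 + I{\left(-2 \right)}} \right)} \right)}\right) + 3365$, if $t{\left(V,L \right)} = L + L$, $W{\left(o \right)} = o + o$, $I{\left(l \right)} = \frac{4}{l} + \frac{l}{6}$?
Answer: $\frac{2129923}{633} + \frac{4 i \sqrt{3}}{3} \approx 3364.8 + 2.3094 i$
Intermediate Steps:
$I{\left(l \right)} = \frac{4}{l} + \frac{l}{6}$ ($I{\left(l \right)} = \frac{4}{l} + l \frac{1}{6} = \frac{4}{l} + \frac{l}{6}$)
$W{\left(o \right)} = 2 o$
$t{\left(V,L \right)} = 2 L$
$\left(\frac{366}{-1899} + t{\left(44,W{\left(\sqrt{2 + I{\left(-2 \right)}} \right)} \right)}\right) + 3365 = \left(\frac{366}{-1899} + 2 \cdot 2 \sqrt{2 + \left(\frac{4}{-2} + \frac{1}{6} \left(-2\right)\right)}\right) + 3365 = \left(366 \left(- \frac{1}{1899}\right) + 2 \cdot 2 \sqrt{2 + \left(4 \left(- \frac{1}{2}\right) - \frac{1}{3}\right)}\right) + 3365 = \left(- \frac{122}{633} + 2 \cdot 2 \sqrt{2 - \frac{7}{3}}\right) + 3365 = \left(- \frac{122}{633} + 2 \cdot 2 \sqrt{- \frac{1}{3}}\right) + 3365 = \left(- \frac{122}{633} + 2 \cdot 2 \frac{i \sqrt{3}}{3}\right) + 3365 = \left(- \frac{122}{633} + 2 \frac{2 i \sqrt{3}}{3}\right) + 3365 = \left(- \frac{122}{633} + \frac{4 i \sqrt{3}}{3}\right) + 3365 = \frac{2129923}{633} + \frac{4 i \sqrt{3}}{3}$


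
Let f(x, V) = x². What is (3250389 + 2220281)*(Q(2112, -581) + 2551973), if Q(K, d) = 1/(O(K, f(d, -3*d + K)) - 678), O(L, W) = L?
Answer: 10010038531314805/717 ≈ 1.3961e+13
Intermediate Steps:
Q(K, d) = 1/(-678 + K) (Q(K, d) = 1/(K - 678) = 1/(-678 + K))
(3250389 + 2220281)*(Q(2112, -581) + 2551973) = (3250389 + 2220281)*(1/(-678 + 2112) + 2551973) = 5470670*(1/1434 + 2551973) = 5470670*(3659529283/1434) = 10010038531314805/717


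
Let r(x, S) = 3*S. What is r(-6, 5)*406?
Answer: 6090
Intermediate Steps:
r(-6, 5)*406 = (3*5)*406 = 15*406 = 6090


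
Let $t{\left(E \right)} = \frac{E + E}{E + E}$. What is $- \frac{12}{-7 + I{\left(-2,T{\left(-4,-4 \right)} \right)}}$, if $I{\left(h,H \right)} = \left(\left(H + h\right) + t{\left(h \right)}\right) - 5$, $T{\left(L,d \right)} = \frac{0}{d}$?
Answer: $\frac{12}{13} \approx 0.92308$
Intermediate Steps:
$t{\left(E \right)} = 1$ ($t{\left(E \right)} = \frac{2 E}{2 E} = 2 E \frac{1}{2 E} = 1$)
$T{\left(L,d \right)} = 0$
$I{\left(h,H \right)} = -4 + H + h$ ($I{\left(h,H \right)} = \left(\left(H + h\right) + 1\right) - 5 = \left(1 + H + h\right) - 5 = -4 + H + h$)
$- \frac{12}{-7 + I{\left(-2,T{\left(-4,-4 \right)} \right)}} = - \frac{12}{-7 - 6} = - \frac{12}{-13} = \left(-12\right) \left(- \frac{1}{13}\right) = \frac{12}{13}$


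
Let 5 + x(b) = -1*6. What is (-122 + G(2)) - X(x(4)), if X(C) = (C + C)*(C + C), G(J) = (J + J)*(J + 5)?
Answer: -578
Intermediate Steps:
G(J) = 2*J*(5 + J) (G(J) = (2*J)*(5 + J) = 2*J*(5 + J))
x(b) = -11 (x(b) = -5 - 1*6 = -5 - 6 = -11)
X(C) = 4*C² (X(C) = (2*C)*(2*C) = 4*C²)
(-122 + G(2)) - X(x(4)) = (-122 + 2*2*(5 + 2)) - 4*(-11)² = (-122 + 2*2*7) - 4*121 = (-122 + 28) - 1*484 = -94 - 484 = -578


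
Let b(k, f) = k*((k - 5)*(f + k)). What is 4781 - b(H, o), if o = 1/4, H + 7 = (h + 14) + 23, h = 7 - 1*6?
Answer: -40813/2 ≈ -20407.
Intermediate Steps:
h = 1 (h = 7 - 6 = 1)
H = 31 (H = -7 + ((1 + 14) + 23) = -7 + (15 + 23) = -7 + 38 = 31)
o = 1/4 ≈ 0.25000
b(k, f) = k*(-5 + k)*(f + k) (b(k, f) = k*((-5 + k)*(f + k)) = k*(-5 + k)*(f + k))
4781 - b(H, o) = 4781 - 31*(31**2 - 5*1/4 - 5*31 + (1/4)*31) = 4781 - 31*(961 - 5/4 - 155 + 31/4) = 4781 - 31*1625/2 = 4781 - 1*50375/2 = 4781 - 50375/2 = -40813/2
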